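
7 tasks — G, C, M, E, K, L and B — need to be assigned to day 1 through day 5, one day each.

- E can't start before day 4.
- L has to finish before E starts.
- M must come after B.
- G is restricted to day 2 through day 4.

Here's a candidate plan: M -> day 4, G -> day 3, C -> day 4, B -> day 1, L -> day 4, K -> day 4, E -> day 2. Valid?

E can't start before day 4 — violated.
M must come after B — holds.
G is restricted to day 2 through day 4 — holds.
L has to finish before E starts — violated.

No — it violates: E can't start before day 4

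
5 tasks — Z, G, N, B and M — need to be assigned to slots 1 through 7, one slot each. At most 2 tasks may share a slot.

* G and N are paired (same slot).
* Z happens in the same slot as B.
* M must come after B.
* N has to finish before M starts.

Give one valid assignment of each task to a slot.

N -> 1, B -> 2, M -> 3, G -> 1, Z -> 2

Checking: B(2) before M(3); N(1) before M(3); Z = B = 2; G = N = 1; max 2 per slot (cap 2).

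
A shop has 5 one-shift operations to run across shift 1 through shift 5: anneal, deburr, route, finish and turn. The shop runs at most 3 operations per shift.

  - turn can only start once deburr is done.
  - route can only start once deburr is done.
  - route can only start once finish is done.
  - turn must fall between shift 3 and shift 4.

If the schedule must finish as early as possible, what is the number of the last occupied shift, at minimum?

The precedence chain requires at least 2 distinct shifts.
With at most 3 per shift and 5 operations, at least 2 shifts are needed.
turn can't be placed before shift 3, so the schedule must run through at least shift 3.
3 works (last occupied shift: shift 3): for example finish=shift 1; route=shift 2; turn=shift 3; anneal=shift 1; deburr=shift 1.

3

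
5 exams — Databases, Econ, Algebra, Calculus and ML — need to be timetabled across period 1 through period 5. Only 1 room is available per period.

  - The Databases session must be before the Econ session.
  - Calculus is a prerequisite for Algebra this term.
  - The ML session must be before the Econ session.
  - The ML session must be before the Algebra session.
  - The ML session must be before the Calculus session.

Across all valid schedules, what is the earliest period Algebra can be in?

Precedence pushes Algebra to at least period 3.
Algebra at period 3 is achievable: Algebra -> period 3; Calculus -> period 2; Econ -> period 5; ML -> period 1; Databases -> period 4.

period 3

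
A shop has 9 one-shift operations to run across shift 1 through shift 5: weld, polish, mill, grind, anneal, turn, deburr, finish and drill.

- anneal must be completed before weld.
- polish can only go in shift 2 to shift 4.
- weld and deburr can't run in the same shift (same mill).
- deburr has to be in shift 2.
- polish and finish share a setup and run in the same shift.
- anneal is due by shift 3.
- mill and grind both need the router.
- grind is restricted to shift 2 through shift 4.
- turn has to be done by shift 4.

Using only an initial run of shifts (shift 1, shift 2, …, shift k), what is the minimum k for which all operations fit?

The precedence chain requires at least 2 distinct shifts.
Could 2 shifts be enough, i.e. nothing placed later than shift 2? No: anneal's window within 2 shifts is {shift 1, shift 2}; deburr's window within 2 shifts is {shift 2}; weld must come after anneal (at shift 1 or later) → {shift 2}; deburr can't share with weld (shift 2) → nothing is left.
So 2 shifts is not enough.
3 works (last occupied shift: shift 3): for example weld=shift 3, anneal=shift 1, deburr=shift 2, grind=shift 2, mill=shift 1, finish=shift 2, drill=shift 1, polish=shift 2, turn=shift 1.

3 shifts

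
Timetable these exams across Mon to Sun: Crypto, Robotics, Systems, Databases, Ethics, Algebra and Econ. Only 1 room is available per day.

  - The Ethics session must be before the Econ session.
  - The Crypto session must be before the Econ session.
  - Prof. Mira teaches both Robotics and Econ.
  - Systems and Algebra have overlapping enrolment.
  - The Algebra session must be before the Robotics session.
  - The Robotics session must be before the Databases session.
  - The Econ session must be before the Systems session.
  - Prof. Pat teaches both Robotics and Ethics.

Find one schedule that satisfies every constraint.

Systems -> Sat; Ethics -> Tue; Robotics -> Fri; Econ -> Wed; Algebra -> Thu; Databases -> Sun; Crypto -> Mon

Checking: Ethics(Tue) before Econ(Wed); Crypto(Mon) before Econ(Wed); Algebra(Thu) before Robotics(Fri); Robotics(Fri) before Databases(Sun); Econ(Wed) before Systems(Sat); Robotics(Fri) != Econ(Wed); Robotics(Fri) != Ethics(Tue); Systems(Sat) != Algebra(Thu); max 1 per day (cap 1).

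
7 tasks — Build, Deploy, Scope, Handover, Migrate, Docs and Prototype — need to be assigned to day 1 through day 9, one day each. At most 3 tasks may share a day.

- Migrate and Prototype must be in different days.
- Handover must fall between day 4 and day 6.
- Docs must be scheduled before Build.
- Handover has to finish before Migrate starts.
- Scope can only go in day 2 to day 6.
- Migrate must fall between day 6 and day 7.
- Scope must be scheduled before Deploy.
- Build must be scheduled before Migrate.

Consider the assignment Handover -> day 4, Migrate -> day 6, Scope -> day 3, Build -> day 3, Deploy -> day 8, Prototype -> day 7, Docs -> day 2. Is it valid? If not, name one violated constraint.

At most 3 tasks may share a day — holds.
Scope must be scheduled before Deploy — holds.
Migrate must fall between day 6 and day 7 — holds.
Migrate and Prototype must be in different days — holds.
Build must be scheduled before Migrate — holds.
Scope can only go in day 2 to day 6 — holds.
Docs must be scheduled before Build — holds.
Handover has to finish before Migrate starts — holds.
Handover must fall between day 4 and day 6 — holds.

Yes, all constraints hold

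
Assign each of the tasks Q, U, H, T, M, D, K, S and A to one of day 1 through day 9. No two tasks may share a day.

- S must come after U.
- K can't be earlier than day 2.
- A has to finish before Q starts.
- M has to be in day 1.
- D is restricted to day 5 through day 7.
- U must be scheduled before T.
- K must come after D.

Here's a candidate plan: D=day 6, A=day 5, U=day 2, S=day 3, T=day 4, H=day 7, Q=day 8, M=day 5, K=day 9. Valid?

D is restricted to day 5 through day 7 — holds.
No two tasks may share a day — violated.
U must be scheduled before T — holds.
A has to finish before Q starts — holds.
K can't be earlier than day 2 — holds.
M has to be in day 1 — violated.
K must come after D — holds.
S must come after U — holds.

No — it violates: M has to be in day 1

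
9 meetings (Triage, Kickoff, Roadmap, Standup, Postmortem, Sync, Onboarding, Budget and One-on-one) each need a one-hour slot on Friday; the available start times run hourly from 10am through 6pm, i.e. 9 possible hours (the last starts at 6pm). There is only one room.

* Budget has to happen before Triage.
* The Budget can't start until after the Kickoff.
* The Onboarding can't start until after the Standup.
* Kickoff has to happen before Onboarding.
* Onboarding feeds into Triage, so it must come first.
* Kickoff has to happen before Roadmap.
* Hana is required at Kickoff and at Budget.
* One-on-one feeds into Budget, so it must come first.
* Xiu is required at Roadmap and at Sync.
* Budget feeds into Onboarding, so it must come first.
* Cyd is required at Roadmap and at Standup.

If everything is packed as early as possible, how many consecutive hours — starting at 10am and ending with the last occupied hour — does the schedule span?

9

The precedence chain requires at least 4 distinct hours.
With at most 1 per hour and 9 meetings, at least 9 hours are needed.
9 works (last occupied hour: 6pm): for example Budget -> 12pm, Postmortem -> 5pm, Triage -> 3pm, Roadmap -> 4pm, One-on-one -> 11am, Standup -> 1pm, Kickoff -> 10am, Sync -> 6pm, Onboarding -> 2pm.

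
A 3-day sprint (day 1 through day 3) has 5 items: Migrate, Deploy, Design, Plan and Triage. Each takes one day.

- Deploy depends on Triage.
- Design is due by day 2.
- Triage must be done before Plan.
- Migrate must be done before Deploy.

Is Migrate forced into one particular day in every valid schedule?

No

Migrate can be day 1 (e.g. Migrate in day 1, Triage in day 1, Deploy in day 2, Design in day 1, Plan in day 2) or day 2 (e.g. Migrate -> day 2; Plan -> day 2; Design -> day 1; Triage -> day 1; Deploy -> day 3).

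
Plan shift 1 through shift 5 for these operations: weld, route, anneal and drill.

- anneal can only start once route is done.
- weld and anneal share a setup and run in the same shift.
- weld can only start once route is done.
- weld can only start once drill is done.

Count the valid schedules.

Splitting on weld: it can be shift 2 (1), shift 3 (4), shift 4 (9), shift 5 (16). Listing each branch's schedules as (route, anneal, drill) by shift number:
weld=shift 2: (1,2,1) — 1.
weld=shift 3: (1,3,1) (1,3,2) (2,3,1) (2,3,2) — 4.
weld=shift 4: (1,4,1) (1,4,2) (1,4,3) (2,4,1) (2,4,2) (2,4,3) (3,4,1) (3,4,2) (3,4,3) — 9.
weld=shift 5: (1,5,1) (1,5,2) (1,5,3) (1,5,4) (2,5,1) (2,5,2) (2,5,3) (2,5,4) (3,5,1) (3,5,2) (3,5,3) (3,5,4) (4,5,1) (4,5,2) (4,5,3) (4,5,4) — 16.
Summing: 1 + 4 + 9 + 16 = 30.

30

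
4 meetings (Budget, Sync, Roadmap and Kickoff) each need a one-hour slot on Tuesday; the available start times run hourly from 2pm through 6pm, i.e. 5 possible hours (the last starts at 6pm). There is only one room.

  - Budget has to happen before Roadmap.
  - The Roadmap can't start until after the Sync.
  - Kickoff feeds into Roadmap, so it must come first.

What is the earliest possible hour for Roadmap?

Precedence pushes Roadmap to at least 3pm.
Roadmap at 5pm is achievable: Budget=2pm; Sync=3pm; Roadmap=5pm; Kickoff=4pm.
Nothing earlier works — the capacity limit rule out every hour before 5pm.

5pm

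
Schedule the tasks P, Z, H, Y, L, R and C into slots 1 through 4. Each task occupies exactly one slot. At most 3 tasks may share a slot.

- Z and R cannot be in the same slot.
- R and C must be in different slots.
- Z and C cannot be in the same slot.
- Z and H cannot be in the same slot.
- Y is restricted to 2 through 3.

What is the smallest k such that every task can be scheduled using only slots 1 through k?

3

With at most 3 per slot and 7 tasks, at least 3 slots are needed.
Y can't be placed before 2, so the schedule must run through at least slot 2.
3 works (last occupied slot: 3): for example Y -> 2; C -> 3; L -> 1; R -> 2; P -> 1; Z -> 1; H -> 2.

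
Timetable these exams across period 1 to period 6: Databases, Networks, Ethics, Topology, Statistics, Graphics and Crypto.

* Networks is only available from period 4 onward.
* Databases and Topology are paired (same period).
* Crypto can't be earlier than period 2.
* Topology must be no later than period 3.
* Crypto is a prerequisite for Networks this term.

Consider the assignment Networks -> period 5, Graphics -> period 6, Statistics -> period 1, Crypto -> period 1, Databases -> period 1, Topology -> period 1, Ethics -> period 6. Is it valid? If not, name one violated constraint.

Networks is only available from period 4 onward — holds.
Crypto is a prerequisite for Networks this term — holds.
Crypto can't be earlier than period 2 — violated.
Databases and Topology are paired (same period) — holds.
Topology must be no later than period 3 — holds.

No. Crypto can't be earlier than period 2 is not satisfied.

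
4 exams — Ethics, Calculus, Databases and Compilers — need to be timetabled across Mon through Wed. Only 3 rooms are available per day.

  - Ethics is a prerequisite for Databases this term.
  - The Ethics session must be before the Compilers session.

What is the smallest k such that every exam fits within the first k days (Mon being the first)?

The precedence chain requires at least 2 distinct days.
With at most 3 per day and 4 exams, at least 2 days are needed.
2 works (last occupied day: Tue): for example Compilers -> Tue; Calculus -> Mon; Databases -> Tue; Ethics -> Mon.

2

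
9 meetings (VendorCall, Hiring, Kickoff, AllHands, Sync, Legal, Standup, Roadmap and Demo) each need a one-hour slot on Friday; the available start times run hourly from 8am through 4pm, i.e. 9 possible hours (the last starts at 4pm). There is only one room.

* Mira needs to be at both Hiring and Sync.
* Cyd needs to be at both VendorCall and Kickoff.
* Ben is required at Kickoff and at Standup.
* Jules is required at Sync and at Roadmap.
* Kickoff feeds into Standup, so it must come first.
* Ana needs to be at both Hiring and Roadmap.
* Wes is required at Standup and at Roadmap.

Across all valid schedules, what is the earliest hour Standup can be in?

Precedence pushes Standup to at least 9am.
Standup at 9am is achievable: Standup in 9am; AllHands in 12pm; Sync in 1pm; Demo in 4pm; Roadmap in 3pm; VendorCall in 10am; Hiring in 11am; Legal in 2pm; Kickoff in 8am.

9am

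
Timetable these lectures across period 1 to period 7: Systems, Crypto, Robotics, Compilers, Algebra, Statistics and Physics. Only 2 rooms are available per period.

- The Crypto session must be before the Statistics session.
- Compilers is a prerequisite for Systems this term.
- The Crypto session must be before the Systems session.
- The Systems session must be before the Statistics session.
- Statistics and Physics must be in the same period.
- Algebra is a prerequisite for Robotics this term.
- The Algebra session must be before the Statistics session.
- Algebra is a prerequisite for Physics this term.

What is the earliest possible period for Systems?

period 2

Precedence pushes Systems to at least period 2; downstream work caps Systems at period 6.
Systems at period 2 is achievable: Crypto=period 1; Compilers=period 1; Statistics=period 3; Systems=period 2; Physics=period 3; Algebra=period 2; Robotics=period 4.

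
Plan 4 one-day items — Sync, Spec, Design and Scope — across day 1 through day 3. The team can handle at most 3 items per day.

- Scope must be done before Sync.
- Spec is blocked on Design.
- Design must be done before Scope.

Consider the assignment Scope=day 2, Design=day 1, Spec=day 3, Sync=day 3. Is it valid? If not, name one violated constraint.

Scope must be done before Sync — holds.
Design must be done before Scope — holds.
Spec is blocked on Design — holds.
The team can handle at most 3 items per day — holds.

Valid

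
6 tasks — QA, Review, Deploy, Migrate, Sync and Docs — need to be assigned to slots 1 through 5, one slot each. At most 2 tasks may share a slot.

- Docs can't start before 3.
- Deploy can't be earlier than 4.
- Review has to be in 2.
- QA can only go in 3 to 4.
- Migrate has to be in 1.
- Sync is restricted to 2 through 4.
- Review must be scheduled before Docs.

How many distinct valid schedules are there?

Splitting on QA: it can be 3 (15), 4 (12). Listing each branch's schedules as (Review, Deploy, Migrate, Sync, Docs):
QA=3: (2,4,1,2,3) (2,4,1,2,4) (2,4,1,2,5) (2,4,1,3,4) (2,4,1,3,5) (2,4,1,4,3) (2,4,1,4,5) (2,5,1,2,3) (2,5,1,2,4) (2,5,1,2,5) (2,5,1,3,4) (2,5,1,3,5) (2,5,1,4,3) (2,5,1,4,4) (2,5,1,4,5) — 15.
QA=4: (2,4,1,2,3) (2,4,1,2,5) (2,4,1,3,3) (2,4,1,3,5) (2,5,1,2,3) (2,5,1,2,4) (2,5,1,2,5) (2,5,1,3,3) (2,5,1,3,4) (2,5,1,3,5) (2,5,1,4,3) (2,5,1,4,5) — 12.
Summing: 15 + 12 = 27.

27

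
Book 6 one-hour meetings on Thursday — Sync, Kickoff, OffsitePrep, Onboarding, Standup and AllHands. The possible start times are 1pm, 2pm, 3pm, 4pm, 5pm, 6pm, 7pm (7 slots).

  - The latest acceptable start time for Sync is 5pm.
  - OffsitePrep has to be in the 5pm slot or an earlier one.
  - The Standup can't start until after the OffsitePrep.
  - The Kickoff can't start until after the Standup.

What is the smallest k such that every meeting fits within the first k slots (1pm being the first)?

The precedence chain requires at least 3 distinct slots.
3 works (last occupied slot: 3pm): for example Standup=2pm, OffsitePrep=1pm, Onboarding=1pm, Kickoff=3pm, AllHands=1pm, Sync=1pm.

3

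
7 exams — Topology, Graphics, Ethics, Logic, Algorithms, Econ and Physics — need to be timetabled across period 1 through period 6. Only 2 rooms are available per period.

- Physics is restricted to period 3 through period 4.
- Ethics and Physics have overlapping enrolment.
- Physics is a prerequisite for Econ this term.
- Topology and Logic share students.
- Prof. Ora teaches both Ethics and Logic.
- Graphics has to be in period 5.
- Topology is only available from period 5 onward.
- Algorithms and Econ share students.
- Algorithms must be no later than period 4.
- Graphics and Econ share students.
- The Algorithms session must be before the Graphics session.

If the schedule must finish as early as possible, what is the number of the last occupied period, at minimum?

period 5

The precedence chain requires at least 2 distinct periods.
With at most 2 per period and 7 exams, at least 4 periods are needed.
Topology can't be placed before period 5, so the schedule must run through at least period 5.
5 works (last occupied period: period 5): for example Algorithms -> period 1; Topology -> period 5; Physics -> period 3; Graphics -> period 5; Ethics -> period 1; Logic -> period 2; Econ -> period 4.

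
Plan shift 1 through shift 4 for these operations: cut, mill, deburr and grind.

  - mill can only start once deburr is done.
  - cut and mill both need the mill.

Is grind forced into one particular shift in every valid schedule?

No

grind can be shift 1 (e.g. cut=shift 1, grind=shift 1, deburr=shift 1, mill=shift 2) or shift 2 (e.g. grind=shift 2; mill=shift 2; cut=shift 1; deburr=shift 1).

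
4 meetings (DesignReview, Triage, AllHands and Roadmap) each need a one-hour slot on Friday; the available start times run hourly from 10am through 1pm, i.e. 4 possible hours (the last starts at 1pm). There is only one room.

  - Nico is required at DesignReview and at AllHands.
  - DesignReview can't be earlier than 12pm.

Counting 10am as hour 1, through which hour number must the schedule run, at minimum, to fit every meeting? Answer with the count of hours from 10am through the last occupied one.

4 hours

With at most 1 per hour and 4 meetings, at least 4 hours are needed.
DesignReview can't be placed before 12pm — that is hour 3 counting from 10am — so the schedule must run through at least 3 hours.
4 works (last occupied hour: 1pm): for example AllHands -> 11am; DesignReview -> 12pm; Roadmap -> 1pm; Triage -> 10am.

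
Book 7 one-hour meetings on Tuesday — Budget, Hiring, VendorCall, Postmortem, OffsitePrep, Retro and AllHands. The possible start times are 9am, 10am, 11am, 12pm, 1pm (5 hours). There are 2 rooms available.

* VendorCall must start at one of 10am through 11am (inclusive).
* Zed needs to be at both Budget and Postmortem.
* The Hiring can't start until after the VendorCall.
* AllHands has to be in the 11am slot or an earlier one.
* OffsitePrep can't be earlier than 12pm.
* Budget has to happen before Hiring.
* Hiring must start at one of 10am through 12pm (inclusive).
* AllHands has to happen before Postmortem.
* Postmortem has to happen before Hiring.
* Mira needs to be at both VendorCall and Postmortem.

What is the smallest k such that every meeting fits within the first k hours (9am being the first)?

The precedence chain requires at least 3 distinct hours.
With at most 2 per hour and 7 meetings, at least 4 hours are needed.
OffsitePrep can't be placed before 12pm — that is hour 4 counting from 9am — so the schedule must run through at least 4 hours.
4 works (last occupied hour: 12pm): for example Retro in 10am; Hiring in 12pm; VendorCall in 10am; OffsitePrep in 12pm; Postmortem in 11am; AllHands in 9am; Budget in 9am.

4 hours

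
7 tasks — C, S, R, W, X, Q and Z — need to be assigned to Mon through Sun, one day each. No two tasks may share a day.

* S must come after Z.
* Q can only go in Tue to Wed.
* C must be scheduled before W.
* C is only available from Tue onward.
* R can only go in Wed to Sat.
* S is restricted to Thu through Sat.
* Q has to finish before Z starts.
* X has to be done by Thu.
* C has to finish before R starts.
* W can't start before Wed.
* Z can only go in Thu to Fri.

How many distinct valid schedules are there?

Splitting on C: it can be Tue (3), Wed (3). Listing each branch's schedules as (S, R, W, X, Q, Z):
C=Tue: (Fri,Sat,Sun,Mon,Wed,Thu) (Sat,Thu,Sun,Mon,Wed,Fri) (Sat,Fri,Sun,Mon,Wed,Thu) — 3.
C=Wed: (Fri,Sat,Sun,Mon,Tue,Thu) (Sat,Thu,Sun,Mon,Tue,Fri) (Sat,Fri,Sun,Mon,Tue,Thu) — 3.
Summing: 3 + 3 = 6.

6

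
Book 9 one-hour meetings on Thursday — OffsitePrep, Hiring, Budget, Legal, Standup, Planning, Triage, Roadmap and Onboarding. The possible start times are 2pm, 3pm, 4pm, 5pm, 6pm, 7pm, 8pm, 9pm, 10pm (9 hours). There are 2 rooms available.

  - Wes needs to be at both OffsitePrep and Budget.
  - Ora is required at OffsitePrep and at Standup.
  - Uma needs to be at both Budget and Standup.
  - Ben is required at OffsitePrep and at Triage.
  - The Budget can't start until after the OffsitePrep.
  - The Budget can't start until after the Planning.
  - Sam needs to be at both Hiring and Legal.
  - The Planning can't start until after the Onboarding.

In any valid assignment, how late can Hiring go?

10pm

Hiring at 10pm is achievable: Budget in 4pm; Hiring in 10pm; Roadmap in 5pm; Onboarding in 2pm; Planning in 3pm; Triage in 4pm; OffsitePrep in 2pm; Legal in 3pm; Standup in 5pm.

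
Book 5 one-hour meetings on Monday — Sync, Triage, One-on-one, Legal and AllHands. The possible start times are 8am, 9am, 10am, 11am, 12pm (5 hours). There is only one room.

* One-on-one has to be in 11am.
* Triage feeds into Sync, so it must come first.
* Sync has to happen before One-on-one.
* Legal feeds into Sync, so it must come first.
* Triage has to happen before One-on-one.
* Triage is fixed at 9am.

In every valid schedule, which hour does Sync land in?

Triage is fixed at 9am and must come before Sync, so Sync is at least 10am.
One-on-one is fixed at 11am and must come after Sync, so Sync is at most 10am.
So Sync must be 10am.

10am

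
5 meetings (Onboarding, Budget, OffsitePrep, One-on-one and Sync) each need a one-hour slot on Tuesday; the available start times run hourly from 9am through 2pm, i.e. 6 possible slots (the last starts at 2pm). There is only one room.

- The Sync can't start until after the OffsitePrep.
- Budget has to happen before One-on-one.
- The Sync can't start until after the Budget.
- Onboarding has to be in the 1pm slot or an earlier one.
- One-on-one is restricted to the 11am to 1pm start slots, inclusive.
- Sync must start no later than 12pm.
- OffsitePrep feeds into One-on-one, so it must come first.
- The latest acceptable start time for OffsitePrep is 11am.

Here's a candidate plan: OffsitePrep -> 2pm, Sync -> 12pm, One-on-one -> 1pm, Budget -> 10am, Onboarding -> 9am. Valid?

The Sync can't start until after the OffsitePrep — violated.
Budget has to happen before One-on-one — holds.
One-on-one is restricted to the 11am to 1pm start slots, inclusive — holds.
The Sync can't start until after the Budget — holds.
The latest acceptable start time for OffsitePrep is 11am — violated.
Onboarding has to be in the 1pm slot or an earlier one — holds.
Sync must start no later than 12pm — holds.
OffsitePrep feeds into One-on-one, so it must come first — violated.
There is only one room — holds.

Invalid. The latest acceptable start time for OffsitePrep is 11am.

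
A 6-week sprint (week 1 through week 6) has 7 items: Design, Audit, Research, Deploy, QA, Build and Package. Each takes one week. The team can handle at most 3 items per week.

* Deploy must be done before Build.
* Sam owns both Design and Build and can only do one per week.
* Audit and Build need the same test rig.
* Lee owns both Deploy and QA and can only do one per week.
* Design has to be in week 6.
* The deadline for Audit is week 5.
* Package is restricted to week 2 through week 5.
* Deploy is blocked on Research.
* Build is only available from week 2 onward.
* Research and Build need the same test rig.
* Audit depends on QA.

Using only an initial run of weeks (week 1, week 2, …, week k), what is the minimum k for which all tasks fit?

The precedence chain requires at least 3 distinct weeks.
With at most 3 per week and 7 tasks, at least 3 weeks are needed.
Design can't be placed before week 6, so the schedule must run through at least week 6.
6 works (last occupied week: week 6): for example Design=week 6, Package=week 2, Research=week 1, Deploy=week 2, Build=week 3, Audit=week 2, QA=week 1.

6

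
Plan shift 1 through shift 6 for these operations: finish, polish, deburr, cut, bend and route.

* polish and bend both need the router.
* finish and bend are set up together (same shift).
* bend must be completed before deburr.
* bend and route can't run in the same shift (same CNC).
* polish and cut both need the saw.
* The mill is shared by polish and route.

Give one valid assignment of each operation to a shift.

bend -> shift 1; cut -> shift 1; deburr -> shift 2; polish -> shift 2; route -> shift 3; finish -> shift 1

Checking: bend(shift 1) before deburr(shift 2); polish(shift 2) != cut(shift 1); polish(shift 2) != bend(shift 1); polish(shift 2) != route(shift 3); bend(shift 1) != route(shift 3); finish = bend = shift 1.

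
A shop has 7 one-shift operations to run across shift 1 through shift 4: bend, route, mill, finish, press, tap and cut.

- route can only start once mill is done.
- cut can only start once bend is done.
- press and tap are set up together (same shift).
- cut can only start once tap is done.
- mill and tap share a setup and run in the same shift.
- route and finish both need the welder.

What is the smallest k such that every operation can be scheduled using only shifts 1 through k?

The precedence chain requires at least 2 distinct shifts.
2 works (last occupied shift: shift 2): for example route -> shift 2; finish -> shift 1; tap -> shift 1; mill -> shift 1; press -> shift 1; cut -> shift 2; bend -> shift 1.

2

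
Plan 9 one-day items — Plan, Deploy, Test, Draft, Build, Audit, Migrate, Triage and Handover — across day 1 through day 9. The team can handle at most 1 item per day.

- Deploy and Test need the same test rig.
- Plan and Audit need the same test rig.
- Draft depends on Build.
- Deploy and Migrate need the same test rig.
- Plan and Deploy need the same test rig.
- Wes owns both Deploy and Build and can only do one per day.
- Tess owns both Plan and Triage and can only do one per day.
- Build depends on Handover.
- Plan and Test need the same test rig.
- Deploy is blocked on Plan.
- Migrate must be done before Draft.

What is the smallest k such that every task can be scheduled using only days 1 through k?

The precedence chain requires at least 3 distinct days.
With at most 1 per day and 9 tasks, at least 9 days are needed.
9 works (last occupied day: day 9): for example Build -> day 2; Plan -> day 5; Triage -> day 9; Migrate -> day 3; Draft -> day 4; Test -> day 7; Audit -> day 8; Deploy -> day 6; Handover -> day 1.

9 days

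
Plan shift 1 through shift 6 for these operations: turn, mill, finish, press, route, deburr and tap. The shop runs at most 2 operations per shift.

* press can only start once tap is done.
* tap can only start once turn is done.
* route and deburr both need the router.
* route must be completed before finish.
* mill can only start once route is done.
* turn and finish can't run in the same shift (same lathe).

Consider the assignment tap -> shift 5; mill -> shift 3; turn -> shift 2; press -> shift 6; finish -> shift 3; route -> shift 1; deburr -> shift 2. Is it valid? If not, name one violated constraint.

route and deburr both need the router — holds.
The shop runs at most 2 operations per shift — holds.
route must be completed before finish — holds.
tap can only start once turn is done — holds.
turn and finish can't run in the same shift (same lathe) — holds.
mill can only start once route is done — holds.
press can only start once tap is done — holds.

Yes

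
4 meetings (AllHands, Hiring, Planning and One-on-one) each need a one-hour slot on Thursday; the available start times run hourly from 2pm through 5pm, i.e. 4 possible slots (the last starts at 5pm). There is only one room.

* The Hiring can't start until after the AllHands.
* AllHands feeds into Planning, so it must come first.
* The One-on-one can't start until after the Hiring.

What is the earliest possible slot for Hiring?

Precedence pushes Hiring to at least 3pm; downstream work caps Hiring at 4pm.
Hiring at 3pm is achievable: Planning=4pm; One-on-one=5pm; Hiring=3pm; AllHands=2pm.

3pm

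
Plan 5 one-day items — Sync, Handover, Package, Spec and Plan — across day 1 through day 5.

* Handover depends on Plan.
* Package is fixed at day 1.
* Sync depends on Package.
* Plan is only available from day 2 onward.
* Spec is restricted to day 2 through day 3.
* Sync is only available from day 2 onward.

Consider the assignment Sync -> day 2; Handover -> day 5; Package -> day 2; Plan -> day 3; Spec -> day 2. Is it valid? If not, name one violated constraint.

Plan is only available from day 2 onward — holds.
Spec is restricted to day 2 through day 3 — holds.
Sync is only available from day 2 onward — holds.
Package is fixed at day 1 — violated.
Sync depends on Package — violated.
Handover depends on Plan — holds.

No. Package is fixed at day 1 is not satisfied.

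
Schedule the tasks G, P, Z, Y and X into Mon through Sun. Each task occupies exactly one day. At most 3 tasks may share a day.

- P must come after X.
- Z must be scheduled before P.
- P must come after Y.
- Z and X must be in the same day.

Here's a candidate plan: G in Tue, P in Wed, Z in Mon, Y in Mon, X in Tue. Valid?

No. Z and X must be in the same day is not satisfied.

P must come after Y — holds.
Z must be scheduled before P — holds.
At most 3 tasks may share a day — holds.
P must come after X — holds.
Z and X must be in the same day — violated.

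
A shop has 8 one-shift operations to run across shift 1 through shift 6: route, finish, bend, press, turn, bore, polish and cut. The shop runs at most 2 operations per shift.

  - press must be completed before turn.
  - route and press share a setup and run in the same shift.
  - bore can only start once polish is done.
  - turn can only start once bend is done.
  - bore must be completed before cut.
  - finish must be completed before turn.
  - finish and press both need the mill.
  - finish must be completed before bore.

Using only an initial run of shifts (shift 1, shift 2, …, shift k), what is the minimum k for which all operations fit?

The precedence chain requires at least 3 distinct shifts.
With at most 2 per shift and 8 operations, at least 4 shifts are needed.
4 works (last occupied shift: shift 4): for example turn -> shift 4; bore -> shift 2; route -> shift 3; finish -> shift 1; cut -> shift 4; bend -> shift 2; press -> shift 3; polish -> shift 1.

4 shifts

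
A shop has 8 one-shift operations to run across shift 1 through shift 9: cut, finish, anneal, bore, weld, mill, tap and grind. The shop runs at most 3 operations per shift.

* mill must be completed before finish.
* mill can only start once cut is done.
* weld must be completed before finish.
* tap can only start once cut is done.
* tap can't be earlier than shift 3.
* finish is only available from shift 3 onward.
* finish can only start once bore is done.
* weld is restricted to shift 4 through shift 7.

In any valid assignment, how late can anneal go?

shift 9

anneal at shift 9 is achievable: bore in shift 1, tap in shift 3, mill in shift 2, weld in shift 4, finish in shift 5, grind in shift 1, cut in shift 1, anneal in shift 9.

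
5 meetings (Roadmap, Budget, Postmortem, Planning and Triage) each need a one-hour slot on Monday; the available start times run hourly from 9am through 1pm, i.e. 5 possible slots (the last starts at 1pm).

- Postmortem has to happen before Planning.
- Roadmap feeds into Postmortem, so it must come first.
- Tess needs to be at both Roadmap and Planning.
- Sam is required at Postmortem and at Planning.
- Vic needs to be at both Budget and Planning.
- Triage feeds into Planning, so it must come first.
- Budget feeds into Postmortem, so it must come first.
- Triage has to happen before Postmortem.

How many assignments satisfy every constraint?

Splitting on Roadmap: it can be 9am (20), 10am (17), 11am (9). Listing each branch's schedules as (Budget, Postmortem, Planning, Triage):
Roadmap=9am: (9am,10am,11am,9am) (9am,10am,12pm,9am) (9am,10am,1pm,9am) (9am,11am,12pm,9am) (9am,11am,12pm,10am) (9am,11am,1pm,9am) (9am,11am,1pm,10am) (9am,12pm,1pm,9am) (9am,12pm,1pm,10am) (9am,12pm,1pm,11am) (10am,11am,12pm,9am) (10am,11am,12pm,10am) (10am,11am,1pm,9am) (10am,11am,1pm,10am) (10am,12pm,1pm,9am) (10am,12pm,1pm,10am) (10am,12pm,1pm,11am) (11am,12pm,1pm,9am) (11am,12pm,1pm,10am) (11am,12pm,1pm,11am) — 20.
Roadmap=10am: (9am,11am,12pm,9am) (9am,11am,12pm,10am) (9am,11am,1pm,9am) (9am,11am,1pm,10am) (9am,12pm,1pm,9am) (9am,12pm,1pm,10am) (9am,12pm,1pm,11am) (10am,11am,12pm,9am) (10am,11am,12pm,10am) (10am,11am,1pm,9am) (10am,11am,1pm,10am) (10am,12pm,1pm,9am) (10am,12pm,1pm,10am) (10am,12pm,1pm,11am) (11am,12pm,1pm,9am) (11am,12pm,1pm,10am) (11am,12pm,1pm,11am) — 17.
Roadmap=11am: (9am,12pm,1pm,9am) (9am,12pm,1pm,10am) (9am,12pm,1pm,11am) (10am,12pm,1pm,9am) (10am,12pm,1pm,10am) (10am,12pm,1pm,11am) (11am,12pm,1pm,9am) (11am,12pm,1pm,10am) (11am,12pm,1pm,11am) — 9.
Summing: 20 + 17 + 9 = 46.

46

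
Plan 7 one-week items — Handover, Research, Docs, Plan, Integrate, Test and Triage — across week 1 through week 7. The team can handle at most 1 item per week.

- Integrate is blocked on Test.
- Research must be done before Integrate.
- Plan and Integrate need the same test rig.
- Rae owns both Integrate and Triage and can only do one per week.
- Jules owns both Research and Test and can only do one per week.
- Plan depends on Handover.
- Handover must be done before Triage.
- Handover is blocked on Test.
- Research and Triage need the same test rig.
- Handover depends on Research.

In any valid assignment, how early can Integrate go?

week 3

Precedence pushes Integrate to at least week 2.
Integrate at week 3 is achievable: Plan=week 5; Docs=week 7; Test=week 2; Triage=week 6; Integrate=week 3; Handover=week 4; Research=week 1.
Nothing earlier works — the conflict and capacity constraints rule out every week before week 3.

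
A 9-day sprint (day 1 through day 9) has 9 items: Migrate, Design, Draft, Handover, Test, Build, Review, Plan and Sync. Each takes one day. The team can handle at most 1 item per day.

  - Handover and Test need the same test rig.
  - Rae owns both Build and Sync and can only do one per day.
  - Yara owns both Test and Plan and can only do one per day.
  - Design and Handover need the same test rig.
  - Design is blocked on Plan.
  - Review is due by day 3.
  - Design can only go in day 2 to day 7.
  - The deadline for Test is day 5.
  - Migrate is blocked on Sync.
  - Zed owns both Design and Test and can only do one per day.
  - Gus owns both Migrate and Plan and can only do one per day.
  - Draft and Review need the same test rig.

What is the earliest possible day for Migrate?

day 2

Precedence pushes Migrate to at least day 2.
Migrate at day 2 is achievable: Migrate -> day 2, Review -> day 3, Sync -> day 1, Handover -> day 8, Draft -> day 7, Design -> day 6, Test -> day 4, Plan -> day 5, Build -> day 9.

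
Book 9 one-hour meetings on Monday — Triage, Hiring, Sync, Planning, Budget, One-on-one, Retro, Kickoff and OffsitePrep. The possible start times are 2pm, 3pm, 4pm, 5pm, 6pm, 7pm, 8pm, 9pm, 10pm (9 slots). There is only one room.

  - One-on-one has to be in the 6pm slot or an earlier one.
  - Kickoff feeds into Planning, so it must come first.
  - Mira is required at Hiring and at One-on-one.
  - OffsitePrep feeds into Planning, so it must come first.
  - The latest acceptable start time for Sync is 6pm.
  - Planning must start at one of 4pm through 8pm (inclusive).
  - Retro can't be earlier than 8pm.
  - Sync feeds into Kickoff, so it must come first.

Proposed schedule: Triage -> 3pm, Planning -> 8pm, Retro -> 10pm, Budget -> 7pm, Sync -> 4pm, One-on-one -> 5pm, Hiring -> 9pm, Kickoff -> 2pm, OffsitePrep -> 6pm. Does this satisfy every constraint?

No. Sync feeds into Kickoff, so it must come first is not satisfied.

Kickoff feeds into Planning, so it must come first — holds.
Mira is required at Hiring and at One-on-one — holds.
OffsitePrep feeds into Planning, so it must come first — holds.
Retro can't be earlier than 8pm — holds.
The latest acceptable start time for Sync is 6pm — holds.
There is only one room — holds.
Planning must start at one of 4pm through 8pm (inclusive) — holds.
Sync feeds into Kickoff, so it must come first — violated.
One-on-one has to be in the 6pm slot or an earlier one — holds.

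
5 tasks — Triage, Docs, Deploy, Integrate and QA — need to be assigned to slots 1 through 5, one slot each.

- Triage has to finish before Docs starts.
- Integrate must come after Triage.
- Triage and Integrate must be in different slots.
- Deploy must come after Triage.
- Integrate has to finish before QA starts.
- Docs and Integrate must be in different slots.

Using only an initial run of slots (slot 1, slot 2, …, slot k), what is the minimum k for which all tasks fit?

3

The precedence chain requires at least 3 distinct slots.
3 works (last occupied slot: 3): for example Docs=3, Integrate=2, Triage=1, QA=3, Deploy=2.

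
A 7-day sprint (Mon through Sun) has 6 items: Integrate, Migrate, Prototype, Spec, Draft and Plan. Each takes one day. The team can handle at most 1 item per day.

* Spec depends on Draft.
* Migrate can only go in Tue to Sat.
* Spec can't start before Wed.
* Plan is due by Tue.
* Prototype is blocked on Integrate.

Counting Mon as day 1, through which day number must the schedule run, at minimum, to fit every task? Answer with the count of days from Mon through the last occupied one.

The precedence chain requires at least 2 distinct days.
With at most 1 per day and 6 tasks, at least 6 days are needed.
Spec can't be placed before Wed — that is day 3 counting from Mon — so the schedule must run through at least 3 days.
6 works (last occupied day: Sat): for example Draft in Tue; Migrate in Thu; Integrate in Fri; Plan in Mon; Spec in Wed; Prototype in Sat.

6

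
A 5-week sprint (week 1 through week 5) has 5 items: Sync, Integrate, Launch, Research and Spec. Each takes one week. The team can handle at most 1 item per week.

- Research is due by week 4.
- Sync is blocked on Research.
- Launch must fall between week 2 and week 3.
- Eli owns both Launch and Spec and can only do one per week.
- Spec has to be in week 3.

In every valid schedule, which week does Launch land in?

Launch's window is week 2–week 3.
Spec is fixed at week 3, and Launch can't share a week with Spec.
So Launch must be week 2.

week 2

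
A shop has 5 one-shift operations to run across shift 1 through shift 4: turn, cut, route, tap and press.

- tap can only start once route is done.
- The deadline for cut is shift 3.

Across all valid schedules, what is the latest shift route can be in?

Downstream work caps route at shift 3.
route at shift 3 is achievable: cut=shift 1; route=shift 3; turn=shift 1; tap=shift 4; press=shift 1.

shift 3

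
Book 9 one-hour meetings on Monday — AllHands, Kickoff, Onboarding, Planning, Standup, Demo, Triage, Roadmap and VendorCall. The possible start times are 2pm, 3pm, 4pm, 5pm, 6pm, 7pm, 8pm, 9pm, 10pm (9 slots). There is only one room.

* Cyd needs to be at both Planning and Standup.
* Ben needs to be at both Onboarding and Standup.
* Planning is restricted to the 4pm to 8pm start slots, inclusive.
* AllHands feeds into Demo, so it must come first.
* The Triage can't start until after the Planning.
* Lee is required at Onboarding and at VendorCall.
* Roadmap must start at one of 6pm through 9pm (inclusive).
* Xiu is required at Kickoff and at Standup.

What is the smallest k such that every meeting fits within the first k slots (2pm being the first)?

9

The precedence chain requires at least 2 distinct slots.
With at most 1 per slot and 9 meetings, at least 9 slots are needed.
Roadmap can't be placed before 6pm — that is slot 5 counting from 2pm — so the schedule must run through at least 5 slots.
9 works (last occupied slot: 10pm): for example Demo -> 3pm; Kickoff -> 7pm; Standup -> 9pm; VendorCall -> 10pm; Roadmap -> 6pm; Onboarding -> 8pm; AllHands -> 2pm; Planning -> 4pm; Triage -> 5pm.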